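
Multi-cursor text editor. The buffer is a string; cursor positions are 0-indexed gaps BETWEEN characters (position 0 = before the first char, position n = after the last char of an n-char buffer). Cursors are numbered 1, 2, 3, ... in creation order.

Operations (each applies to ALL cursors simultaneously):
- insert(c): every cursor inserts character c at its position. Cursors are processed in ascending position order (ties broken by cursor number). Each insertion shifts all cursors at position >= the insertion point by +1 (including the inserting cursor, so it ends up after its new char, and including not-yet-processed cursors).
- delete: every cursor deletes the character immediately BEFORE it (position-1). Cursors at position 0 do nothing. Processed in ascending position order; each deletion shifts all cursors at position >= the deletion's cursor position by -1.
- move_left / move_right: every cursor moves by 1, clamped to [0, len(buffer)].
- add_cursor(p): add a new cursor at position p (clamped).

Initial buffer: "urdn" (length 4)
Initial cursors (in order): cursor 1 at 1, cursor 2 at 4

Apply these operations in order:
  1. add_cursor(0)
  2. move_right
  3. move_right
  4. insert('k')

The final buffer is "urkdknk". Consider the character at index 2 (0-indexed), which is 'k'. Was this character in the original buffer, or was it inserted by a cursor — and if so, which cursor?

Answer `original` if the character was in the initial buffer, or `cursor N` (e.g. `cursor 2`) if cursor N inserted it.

Answer: cursor 3

Derivation:
After op 1 (add_cursor(0)): buffer="urdn" (len 4), cursors c3@0 c1@1 c2@4, authorship ....
After op 2 (move_right): buffer="urdn" (len 4), cursors c3@1 c1@2 c2@4, authorship ....
After op 3 (move_right): buffer="urdn" (len 4), cursors c3@2 c1@3 c2@4, authorship ....
After op 4 (insert('k')): buffer="urkdknk" (len 7), cursors c3@3 c1@5 c2@7, authorship ..3.1.2
Authorship (.=original, N=cursor N): . . 3 . 1 . 2
Index 2: author = 3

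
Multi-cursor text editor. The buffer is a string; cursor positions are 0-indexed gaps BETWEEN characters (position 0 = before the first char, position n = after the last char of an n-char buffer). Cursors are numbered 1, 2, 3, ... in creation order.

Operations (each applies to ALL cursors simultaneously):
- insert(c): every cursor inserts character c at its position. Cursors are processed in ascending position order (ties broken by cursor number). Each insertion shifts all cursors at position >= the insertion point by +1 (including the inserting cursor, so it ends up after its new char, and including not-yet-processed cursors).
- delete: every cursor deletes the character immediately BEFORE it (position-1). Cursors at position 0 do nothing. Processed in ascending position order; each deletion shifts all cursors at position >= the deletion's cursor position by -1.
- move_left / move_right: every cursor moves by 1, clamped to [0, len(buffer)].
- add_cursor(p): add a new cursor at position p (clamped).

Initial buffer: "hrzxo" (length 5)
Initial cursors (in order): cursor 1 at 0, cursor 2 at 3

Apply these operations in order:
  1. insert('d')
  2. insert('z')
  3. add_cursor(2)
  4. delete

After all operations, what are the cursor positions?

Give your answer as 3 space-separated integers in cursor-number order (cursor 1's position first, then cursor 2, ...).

After op 1 (insert('d')): buffer="dhrzdxo" (len 7), cursors c1@1 c2@5, authorship 1...2..
After op 2 (insert('z')): buffer="dzhrzdzxo" (len 9), cursors c1@2 c2@7, authorship 11...22..
After op 3 (add_cursor(2)): buffer="dzhrzdzxo" (len 9), cursors c1@2 c3@2 c2@7, authorship 11...22..
After op 4 (delete): buffer="hrzdxo" (len 6), cursors c1@0 c3@0 c2@4, authorship ...2..

Answer: 0 4 0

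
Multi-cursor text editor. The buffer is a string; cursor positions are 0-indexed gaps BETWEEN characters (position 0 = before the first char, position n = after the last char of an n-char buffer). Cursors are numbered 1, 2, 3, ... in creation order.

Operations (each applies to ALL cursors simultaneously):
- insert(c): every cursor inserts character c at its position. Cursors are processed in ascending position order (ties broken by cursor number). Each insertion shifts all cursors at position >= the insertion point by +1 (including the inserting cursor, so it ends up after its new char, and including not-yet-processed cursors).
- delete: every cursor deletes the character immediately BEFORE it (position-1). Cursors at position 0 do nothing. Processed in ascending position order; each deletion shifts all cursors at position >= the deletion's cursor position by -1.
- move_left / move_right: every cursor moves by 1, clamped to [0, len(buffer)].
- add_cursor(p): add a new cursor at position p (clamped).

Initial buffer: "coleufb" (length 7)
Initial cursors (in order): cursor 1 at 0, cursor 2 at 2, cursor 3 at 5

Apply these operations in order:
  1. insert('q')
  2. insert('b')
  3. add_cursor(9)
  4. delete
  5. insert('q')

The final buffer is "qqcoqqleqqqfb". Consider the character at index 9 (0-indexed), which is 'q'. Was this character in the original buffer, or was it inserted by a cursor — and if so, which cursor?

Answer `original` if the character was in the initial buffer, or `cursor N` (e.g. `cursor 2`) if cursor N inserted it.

After op 1 (insert('q')): buffer="qcoqleuqfb" (len 10), cursors c1@1 c2@4 c3@8, authorship 1..2...3..
After op 2 (insert('b')): buffer="qbcoqbleuqbfb" (len 13), cursors c1@2 c2@6 c3@11, authorship 11..22...33..
After op 3 (add_cursor(9)): buffer="qbcoqbleuqbfb" (len 13), cursors c1@2 c2@6 c4@9 c3@11, authorship 11..22...33..
After op 4 (delete): buffer="qcoqleqfb" (len 9), cursors c1@1 c2@4 c4@6 c3@7, authorship 1..2..3..
After op 5 (insert('q')): buffer="qqcoqqleqqqfb" (len 13), cursors c1@2 c2@6 c4@9 c3@11, authorship 11..22..433..
Authorship (.=original, N=cursor N): 1 1 . . 2 2 . . 4 3 3 . .
Index 9: author = 3

Answer: cursor 3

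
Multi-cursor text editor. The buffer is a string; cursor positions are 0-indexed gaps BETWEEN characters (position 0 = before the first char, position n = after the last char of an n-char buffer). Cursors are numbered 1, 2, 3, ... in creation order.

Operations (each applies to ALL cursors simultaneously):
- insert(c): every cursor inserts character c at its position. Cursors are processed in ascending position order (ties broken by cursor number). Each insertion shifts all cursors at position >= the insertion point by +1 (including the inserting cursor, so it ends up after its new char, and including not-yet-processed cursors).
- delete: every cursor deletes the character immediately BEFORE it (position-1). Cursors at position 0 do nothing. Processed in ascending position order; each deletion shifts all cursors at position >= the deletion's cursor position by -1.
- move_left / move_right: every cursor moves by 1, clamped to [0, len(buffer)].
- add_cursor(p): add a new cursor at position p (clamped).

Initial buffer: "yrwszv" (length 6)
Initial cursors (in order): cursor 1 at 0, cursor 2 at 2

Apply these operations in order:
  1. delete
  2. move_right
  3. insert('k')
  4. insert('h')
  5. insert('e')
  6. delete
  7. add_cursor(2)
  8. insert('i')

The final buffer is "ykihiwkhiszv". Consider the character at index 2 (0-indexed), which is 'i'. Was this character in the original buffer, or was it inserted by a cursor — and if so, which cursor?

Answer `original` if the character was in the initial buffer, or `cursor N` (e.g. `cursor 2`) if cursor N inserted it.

After op 1 (delete): buffer="ywszv" (len 5), cursors c1@0 c2@1, authorship .....
After op 2 (move_right): buffer="ywszv" (len 5), cursors c1@1 c2@2, authorship .....
After op 3 (insert('k')): buffer="ykwkszv" (len 7), cursors c1@2 c2@4, authorship .1.2...
After op 4 (insert('h')): buffer="ykhwkhszv" (len 9), cursors c1@3 c2@6, authorship .11.22...
After op 5 (insert('e')): buffer="ykhewkheszv" (len 11), cursors c1@4 c2@8, authorship .111.222...
After op 6 (delete): buffer="ykhwkhszv" (len 9), cursors c1@3 c2@6, authorship .11.22...
After op 7 (add_cursor(2)): buffer="ykhwkhszv" (len 9), cursors c3@2 c1@3 c2@6, authorship .11.22...
After op 8 (insert('i')): buffer="ykihiwkhiszv" (len 12), cursors c3@3 c1@5 c2@9, authorship .1311.222...
Authorship (.=original, N=cursor N): . 1 3 1 1 . 2 2 2 . . .
Index 2: author = 3

Answer: cursor 3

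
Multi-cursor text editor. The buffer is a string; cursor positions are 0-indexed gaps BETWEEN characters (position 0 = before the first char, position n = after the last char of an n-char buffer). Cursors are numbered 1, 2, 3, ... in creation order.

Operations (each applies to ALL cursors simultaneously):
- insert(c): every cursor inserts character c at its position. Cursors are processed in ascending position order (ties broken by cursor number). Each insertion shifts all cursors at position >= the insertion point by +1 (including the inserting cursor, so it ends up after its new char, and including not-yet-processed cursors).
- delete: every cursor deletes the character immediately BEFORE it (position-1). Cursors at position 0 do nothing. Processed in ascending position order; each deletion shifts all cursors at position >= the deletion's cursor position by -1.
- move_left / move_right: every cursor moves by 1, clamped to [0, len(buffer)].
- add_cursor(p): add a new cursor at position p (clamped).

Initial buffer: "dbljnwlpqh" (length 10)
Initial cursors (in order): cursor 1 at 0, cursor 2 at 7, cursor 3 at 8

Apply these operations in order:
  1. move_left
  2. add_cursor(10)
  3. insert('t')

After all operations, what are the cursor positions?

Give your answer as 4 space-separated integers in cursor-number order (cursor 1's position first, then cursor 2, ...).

After op 1 (move_left): buffer="dbljnwlpqh" (len 10), cursors c1@0 c2@6 c3@7, authorship ..........
After op 2 (add_cursor(10)): buffer="dbljnwlpqh" (len 10), cursors c1@0 c2@6 c3@7 c4@10, authorship ..........
After op 3 (insert('t')): buffer="tdbljnwtltpqht" (len 14), cursors c1@1 c2@8 c3@10 c4@14, authorship 1......2.3...4

Answer: 1 8 10 14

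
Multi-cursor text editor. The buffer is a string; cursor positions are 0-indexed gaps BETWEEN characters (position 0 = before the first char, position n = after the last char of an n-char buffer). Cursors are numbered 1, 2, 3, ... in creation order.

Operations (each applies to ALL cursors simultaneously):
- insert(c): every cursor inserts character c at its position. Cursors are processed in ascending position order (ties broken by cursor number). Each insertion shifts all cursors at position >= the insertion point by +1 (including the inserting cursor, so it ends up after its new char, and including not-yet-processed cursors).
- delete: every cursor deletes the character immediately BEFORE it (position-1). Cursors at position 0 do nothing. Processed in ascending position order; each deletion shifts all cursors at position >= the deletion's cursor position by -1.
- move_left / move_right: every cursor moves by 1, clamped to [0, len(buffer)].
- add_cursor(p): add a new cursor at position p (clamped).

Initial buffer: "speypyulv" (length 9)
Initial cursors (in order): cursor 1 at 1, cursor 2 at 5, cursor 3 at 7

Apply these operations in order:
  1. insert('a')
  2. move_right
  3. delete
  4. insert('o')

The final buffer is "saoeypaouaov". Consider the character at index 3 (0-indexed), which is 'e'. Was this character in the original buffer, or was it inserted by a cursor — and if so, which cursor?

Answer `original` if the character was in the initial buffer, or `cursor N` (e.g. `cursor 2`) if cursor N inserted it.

After op 1 (insert('a')): buffer="sapeypayualv" (len 12), cursors c1@2 c2@7 c3@10, authorship .1....2..3..
After op 2 (move_right): buffer="sapeypayualv" (len 12), cursors c1@3 c2@8 c3@11, authorship .1....2..3..
After op 3 (delete): buffer="saeypauav" (len 9), cursors c1@2 c2@6 c3@8, authorship .1...2.3.
After op 4 (insert('o')): buffer="saoeypaouaov" (len 12), cursors c1@3 c2@8 c3@11, authorship .11...22.33.
Authorship (.=original, N=cursor N): . 1 1 . . . 2 2 . 3 3 .
Index 3: author = original

Answer: original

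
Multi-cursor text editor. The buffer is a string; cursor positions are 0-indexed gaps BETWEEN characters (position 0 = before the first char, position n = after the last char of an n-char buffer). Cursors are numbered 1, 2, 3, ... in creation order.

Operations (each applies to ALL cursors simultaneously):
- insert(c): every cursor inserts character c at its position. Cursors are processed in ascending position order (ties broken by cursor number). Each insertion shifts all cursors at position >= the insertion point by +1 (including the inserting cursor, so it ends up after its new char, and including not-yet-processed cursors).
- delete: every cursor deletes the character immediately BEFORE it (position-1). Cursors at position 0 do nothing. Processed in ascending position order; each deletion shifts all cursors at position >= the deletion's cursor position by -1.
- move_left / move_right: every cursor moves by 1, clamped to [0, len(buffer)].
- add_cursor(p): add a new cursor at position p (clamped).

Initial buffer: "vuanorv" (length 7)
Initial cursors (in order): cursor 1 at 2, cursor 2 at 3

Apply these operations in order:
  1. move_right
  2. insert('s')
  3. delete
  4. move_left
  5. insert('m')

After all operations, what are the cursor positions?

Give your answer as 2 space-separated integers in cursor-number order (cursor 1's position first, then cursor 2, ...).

After op 1 (move_right): buffer="vuanorv" (len 7), cursors c1@3 c2@4, authorship .......
After op 2 (insert('s')): buffer="vuasnsorv" (len 9), cursors c1@4 c2@6, authorship ...1.2...
After op 3 (delete): buffer="vuanorv" (len 7), cursors c1@3 c2@4, authorship .......
After op 4 (move_left): buffer="vuanorv" (len 7), cursors c1@2 c2@3, authorship .......
After op 5 (insert('m')): buffer="vumamnorv" (len 9), cursors c1@3 c2@5, authorship ..1.2....

Answer: 3 5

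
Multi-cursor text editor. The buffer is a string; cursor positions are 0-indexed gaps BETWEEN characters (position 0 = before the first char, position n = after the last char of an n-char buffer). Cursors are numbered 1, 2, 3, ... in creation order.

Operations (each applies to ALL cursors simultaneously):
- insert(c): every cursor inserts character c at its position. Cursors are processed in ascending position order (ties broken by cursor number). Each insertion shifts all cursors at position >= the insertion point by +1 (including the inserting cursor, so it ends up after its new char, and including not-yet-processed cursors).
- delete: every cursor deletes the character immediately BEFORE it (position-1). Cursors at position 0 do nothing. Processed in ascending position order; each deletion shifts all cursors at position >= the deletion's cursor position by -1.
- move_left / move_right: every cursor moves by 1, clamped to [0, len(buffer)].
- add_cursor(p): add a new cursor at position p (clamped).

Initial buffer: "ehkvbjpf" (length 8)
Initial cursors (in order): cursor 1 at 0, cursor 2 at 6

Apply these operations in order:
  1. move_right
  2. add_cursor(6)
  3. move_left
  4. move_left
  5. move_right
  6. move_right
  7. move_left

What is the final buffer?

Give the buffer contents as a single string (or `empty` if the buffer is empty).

Answer: ehkvbjpf

Derivation:
After op 1 (move_right): buffer="ehkvbjpf" (len 8), cursors c1@1 c2@7, authorship ........
After op 2 (add_cursor(6)): buffer="ehkvbjpf" (len 8), cursors c1@1 c3@6 c2@7, authorship ........
After op 3 (move_left): buffer="ehkvbjpf" (len 8), cursors c1@0 c3@5 c2@6, authorship ........
After op 4 (move_left): buffer="ehkvbjpf" (len 8), cursors c1@0 c3@4 c2@5, authorship ........
After op 5 (move_right): buffer="ehkvbjpf" (len 8), cursors c1@1 c3@5 c2@6, authorship ........
After op 6 (move_right): buffer="ehkvbjpf" (len 8), cursors c1@2 c3@6 c2@7, authorship ........
After op 7 (move_left): buffer="ehkvbjpf" (len 8), cursors c1@1 c3@5 c2@6, authorship ........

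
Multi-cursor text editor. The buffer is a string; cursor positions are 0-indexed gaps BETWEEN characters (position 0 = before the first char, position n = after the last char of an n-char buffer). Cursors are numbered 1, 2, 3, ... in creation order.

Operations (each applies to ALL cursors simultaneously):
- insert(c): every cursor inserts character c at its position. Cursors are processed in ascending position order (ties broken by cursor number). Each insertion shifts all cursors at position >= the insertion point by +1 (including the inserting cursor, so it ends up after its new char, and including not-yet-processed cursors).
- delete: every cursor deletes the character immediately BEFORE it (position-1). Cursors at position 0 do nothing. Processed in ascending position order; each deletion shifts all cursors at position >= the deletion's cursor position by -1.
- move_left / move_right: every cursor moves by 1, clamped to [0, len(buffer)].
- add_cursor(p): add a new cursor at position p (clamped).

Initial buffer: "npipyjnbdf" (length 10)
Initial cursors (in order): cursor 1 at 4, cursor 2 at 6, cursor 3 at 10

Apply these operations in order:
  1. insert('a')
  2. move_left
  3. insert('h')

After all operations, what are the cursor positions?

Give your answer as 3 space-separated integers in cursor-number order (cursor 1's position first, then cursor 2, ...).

Answer: 5 9 15

Derivation:
After op 1 (insert('a')): buffer="npipayjanbdfa" (len 13), cursors c1@5 c2@8 c3@13, authorship ....1..2....3
After op 2 (move_left): buffer="npipayjanbdfa" (len 13), cursors c1@4 c2@7 c3@12, authorship ....1..2....3
After op 3 (insert('h')): buffer="npiphayjhanbdfha" (len 16), cursors c1@5 c2@9 c3@15, authorship ....11..22....33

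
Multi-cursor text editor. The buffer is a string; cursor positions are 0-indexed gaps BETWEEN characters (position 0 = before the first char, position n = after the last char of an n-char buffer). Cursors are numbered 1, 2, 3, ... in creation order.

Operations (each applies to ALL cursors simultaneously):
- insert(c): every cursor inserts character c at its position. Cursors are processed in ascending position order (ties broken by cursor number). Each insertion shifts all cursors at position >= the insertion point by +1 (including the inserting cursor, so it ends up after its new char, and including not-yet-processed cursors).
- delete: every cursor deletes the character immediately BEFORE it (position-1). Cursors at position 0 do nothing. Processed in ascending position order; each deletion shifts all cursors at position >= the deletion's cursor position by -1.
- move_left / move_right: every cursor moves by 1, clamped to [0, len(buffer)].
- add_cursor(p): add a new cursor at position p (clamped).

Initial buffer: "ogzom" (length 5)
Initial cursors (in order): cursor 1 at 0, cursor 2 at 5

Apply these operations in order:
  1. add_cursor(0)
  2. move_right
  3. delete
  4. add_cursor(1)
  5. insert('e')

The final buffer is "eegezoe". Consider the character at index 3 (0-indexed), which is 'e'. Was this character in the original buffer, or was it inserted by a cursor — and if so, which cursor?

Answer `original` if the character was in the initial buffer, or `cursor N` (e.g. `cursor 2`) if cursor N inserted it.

After op 1 (add_cursor(0)): buffer="ogzom" (len 5), cursors c1@0 c3@0 c2@5, authorship .....
After op 2 (move_right): buffer="ogzom" (len 5), cursors c1@1 c3@1 c2@5, authorship .....
After op 3 (delete): buffer="gzo" (len 3), cursors c1@0 c3@0 c2@3, authorship ...
After op 4 (add_cursor(1)): buffer="gzo" (len 3), cursors c1@0 c3@0 c4@1 c2@3, authorship ...
After op 5 (insert('e')): buffer="eegezoe" (len 7), cursors c1@2 c3@2 c4@4 c2@7, authorship 13.4..2
Authorship (.=original, N=cursor N): 1 3 . 4 . . 2
Index 3: author = 4

Answer: cursor 4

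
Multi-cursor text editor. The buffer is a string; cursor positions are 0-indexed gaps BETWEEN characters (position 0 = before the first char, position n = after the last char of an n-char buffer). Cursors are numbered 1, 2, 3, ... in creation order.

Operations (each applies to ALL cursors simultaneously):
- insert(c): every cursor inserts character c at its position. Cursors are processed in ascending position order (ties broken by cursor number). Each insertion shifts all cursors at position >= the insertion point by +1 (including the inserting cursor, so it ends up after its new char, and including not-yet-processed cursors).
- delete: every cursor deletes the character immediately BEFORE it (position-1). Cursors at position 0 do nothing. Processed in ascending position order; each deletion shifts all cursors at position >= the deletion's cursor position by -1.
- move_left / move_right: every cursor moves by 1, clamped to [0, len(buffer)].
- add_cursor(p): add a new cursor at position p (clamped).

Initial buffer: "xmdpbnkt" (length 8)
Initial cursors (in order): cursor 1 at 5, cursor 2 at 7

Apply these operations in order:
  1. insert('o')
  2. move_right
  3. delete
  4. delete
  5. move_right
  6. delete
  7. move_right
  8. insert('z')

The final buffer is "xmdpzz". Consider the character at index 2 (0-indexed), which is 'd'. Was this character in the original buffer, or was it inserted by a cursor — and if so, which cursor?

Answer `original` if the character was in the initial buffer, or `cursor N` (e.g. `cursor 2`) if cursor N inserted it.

Answer: original

Derivation:
After op 1 (insert('o')): buffer="xmdpbonkot" (len 10), cursors c1@6 c2@9, authorship .....1..2.
After op 2 (move_right): buffer="xmdpbonkot" (len 10), cursors c1@7 c2@10, authorship .....1..2.
After op 3 (delete): buffer="xmdpboko" (len 8), cursors c1@6 c2@8, authorship .....1.2
After op 4 (delete): buffer="xmdpbk" (len 6), cursors c1@5 c2@6, authorship ......
After op 5 (move_right): buffer="xmdpbk" (len 6), cursors c1@6 c2@6, authorship ......
After op 6 (delete): buffer="xmdp" (len 4), cursors c1@4 c2@4, authorship ....
After op 7 (move_right): buffer="xmdp" (len 4), cursors c1@4 c2@4, authorship ....
After op 8 (insert('z')): buffer="xmdpzz" (len 6), cursors c1@6 c2@6, authorship ....12
Authorship (.=original, N=cursor N): . . . . 1 2
Index 2: author = original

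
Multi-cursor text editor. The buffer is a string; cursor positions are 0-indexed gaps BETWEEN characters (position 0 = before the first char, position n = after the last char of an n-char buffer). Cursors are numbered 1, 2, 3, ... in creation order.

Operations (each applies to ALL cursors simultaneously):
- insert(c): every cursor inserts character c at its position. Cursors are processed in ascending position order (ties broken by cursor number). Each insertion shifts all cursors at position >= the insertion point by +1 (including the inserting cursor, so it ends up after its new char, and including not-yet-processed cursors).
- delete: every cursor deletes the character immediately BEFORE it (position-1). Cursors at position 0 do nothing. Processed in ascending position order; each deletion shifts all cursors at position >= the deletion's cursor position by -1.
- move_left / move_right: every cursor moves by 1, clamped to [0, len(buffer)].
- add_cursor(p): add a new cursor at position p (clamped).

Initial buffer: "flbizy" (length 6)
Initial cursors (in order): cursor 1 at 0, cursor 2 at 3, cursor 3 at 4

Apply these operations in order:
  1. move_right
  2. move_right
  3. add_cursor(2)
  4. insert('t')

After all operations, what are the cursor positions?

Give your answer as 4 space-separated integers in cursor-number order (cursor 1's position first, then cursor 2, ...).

Answer: 4 8 10 4

Derivation:
After op 1 (move_right): buffer="flbizy" (len 6), cursors c1@1 c2@4 c3@5, authorship ......
After op 2 (move_right): buffer="flbizy" (len 6), cursors c1@2 c2@5 c3@6, authorship ......
After op 3 (add_cursor(2)): buffer="flbizy" (len 6), cursors c1@2 c4@2 c2@5 c3@6, authorship ......
After op 4 (insert('t')): buffer="flttbiztyt" (len 10), cursors c1@4 c4@4 c2@8 c3@10, authorship ..14...2.3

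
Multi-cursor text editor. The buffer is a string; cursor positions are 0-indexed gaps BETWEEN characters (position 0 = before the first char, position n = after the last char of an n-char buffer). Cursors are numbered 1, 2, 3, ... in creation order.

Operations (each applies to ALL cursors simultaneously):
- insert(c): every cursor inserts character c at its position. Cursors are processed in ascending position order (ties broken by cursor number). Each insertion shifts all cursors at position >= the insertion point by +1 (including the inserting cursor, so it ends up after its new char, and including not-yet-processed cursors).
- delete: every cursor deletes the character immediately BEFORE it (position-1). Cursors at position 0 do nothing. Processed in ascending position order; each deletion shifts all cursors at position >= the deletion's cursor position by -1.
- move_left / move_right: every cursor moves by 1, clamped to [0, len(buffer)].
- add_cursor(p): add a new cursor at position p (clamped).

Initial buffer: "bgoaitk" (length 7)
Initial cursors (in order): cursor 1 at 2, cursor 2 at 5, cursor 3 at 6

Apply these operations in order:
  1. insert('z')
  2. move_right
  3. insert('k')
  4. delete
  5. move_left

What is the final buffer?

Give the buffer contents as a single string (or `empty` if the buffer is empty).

After op 1 (insert('z')): buffer="bgzoaiztzk" (len 10), cursors c1@3 c2@7 c3@9, authorship ..1...2.3.
After op 2 (move_right): buffer="bgzoaiztzk" (len 10), cursors c1@4 c2@8 c3@10, authorship ..1...2.3.
After op 3 (insert('k')): buffer="bgzokaiztkzkk" (len 13), cursors c1@5 c2@10 c3@13, authorship ..1.1..2.23.3
After op 4 (delete): buffer="bgzoaiztzk" (len 10), cursors c1@4 c2@8 c3@10, authorship ..1...2.3.
After op 5 (move_left): buffer="bgzoaiztzk" (len 10), cursors c1@3 c2@7 c3@9, authorship ..1...2.3.

Answer: bgzoaiztzk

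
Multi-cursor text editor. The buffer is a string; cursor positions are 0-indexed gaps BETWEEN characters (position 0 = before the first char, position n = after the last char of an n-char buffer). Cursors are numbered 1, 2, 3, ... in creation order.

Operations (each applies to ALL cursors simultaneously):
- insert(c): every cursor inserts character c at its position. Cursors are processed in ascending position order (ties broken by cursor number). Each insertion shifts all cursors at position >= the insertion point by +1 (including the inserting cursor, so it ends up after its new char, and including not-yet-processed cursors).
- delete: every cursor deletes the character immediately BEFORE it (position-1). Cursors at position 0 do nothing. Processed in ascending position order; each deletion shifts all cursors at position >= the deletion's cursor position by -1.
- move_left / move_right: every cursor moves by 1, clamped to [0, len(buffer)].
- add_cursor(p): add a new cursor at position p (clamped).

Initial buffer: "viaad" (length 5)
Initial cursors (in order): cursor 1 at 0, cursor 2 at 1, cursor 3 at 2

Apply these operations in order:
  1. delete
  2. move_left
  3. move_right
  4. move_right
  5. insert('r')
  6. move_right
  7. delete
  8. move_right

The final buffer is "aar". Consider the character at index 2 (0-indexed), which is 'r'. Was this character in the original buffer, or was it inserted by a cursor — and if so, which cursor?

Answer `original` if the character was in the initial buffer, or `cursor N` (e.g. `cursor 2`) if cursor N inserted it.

After op 1 (delete): buffer="aad" (len 3), cursors c1@0 c2@0 c3@0, authorship ...
After op 2 (move_left): buffer="aad" (len 3), cursors c1@0 c2@0 c3@0, authorship ...
After op 3 (move_right): buffer="aad" (len 3), cursors c1@1 c2@1 c3@1, authorship ...
After op 4 (move_right): buffer="aad" (len 3), cursors c1@2 c2@2 c3@2, authorship ...
After op 5 (insert('r')): buffer="aarrrd" (len 6), cursors c1@5 c2@5 c3@5, authorship ..123.
After op 6 (move_right): buffer="aarrrd" (len 6), cursors c1@6 c2@6 c3@6, authorship ..123.
After op 7 (delete): buffer="aar" (len 3), cursors c1@3 c2@3 c3@3, authorship ..1
After op 8 (move_right): buffer="aar" (len 3), cursors c1@3 c2@3 c3@3, authorship ..1
Authorship (.=original, N=cursor N): . . 1
Index 2: author = 1

Answer: cursor 1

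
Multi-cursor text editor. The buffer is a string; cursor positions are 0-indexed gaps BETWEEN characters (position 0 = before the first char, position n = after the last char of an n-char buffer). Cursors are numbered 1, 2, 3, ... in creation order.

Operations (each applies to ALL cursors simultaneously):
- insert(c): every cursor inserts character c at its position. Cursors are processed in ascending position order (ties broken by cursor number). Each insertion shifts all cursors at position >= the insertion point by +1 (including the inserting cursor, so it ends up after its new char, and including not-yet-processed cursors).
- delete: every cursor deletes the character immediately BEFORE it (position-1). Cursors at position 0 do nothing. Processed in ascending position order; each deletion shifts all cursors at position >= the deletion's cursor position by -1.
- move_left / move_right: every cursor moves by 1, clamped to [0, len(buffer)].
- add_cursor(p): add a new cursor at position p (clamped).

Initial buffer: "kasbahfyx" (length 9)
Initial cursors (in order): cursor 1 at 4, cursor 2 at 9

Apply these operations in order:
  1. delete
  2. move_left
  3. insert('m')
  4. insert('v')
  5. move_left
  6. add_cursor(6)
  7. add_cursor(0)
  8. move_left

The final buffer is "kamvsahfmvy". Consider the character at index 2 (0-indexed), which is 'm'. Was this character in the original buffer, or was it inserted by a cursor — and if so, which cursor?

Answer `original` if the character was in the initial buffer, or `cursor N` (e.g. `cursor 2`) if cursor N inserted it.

Answer: cursor 1

Derivation:
After op 1 (delete): buffer="kasahfy" (len 7), cursors c1@3 c2@7, authorship .......
After op 2 (move_left): buffer="kasahfy" (len 7), cursors c1@2 c2@6, authorship .......
After op 3 (insert('m')): buffer="kamsahfmy" (len 9), cursors c1@3 c2@8, authorship ..1....2.
After op 4 (insert('v')): buffer="kamvsahfmvy" (len 11), cursors c1@4 c2@10, authorship ..11....22.
After op 5 (move_left): buffer="kamvsahfmvy" (len 11), cursors c1@3 c2@9, authorship ..11....22.
After op 6 (add_cursor(6)): buffer="kamvsahfmvy" (len 11), cursors c1@3 c3@6 c2@9, authorship ..11....22.
After op 7 (add_cursor(0)): buffer="kamvsahfmvy" (len 11), cursors c4@0 c1@3 c3@6 c2@9, authorship ..11....22.
After op 8 (move_left): buffer="kamvsahfmvy" (len 11), cursors c4@0 c1@2 c3@5 c2@8, authorship ..11....22.
Authorship (.=original, N=cursor N): . . 1 1 . . . . 2 2 .
Index 2: author = 1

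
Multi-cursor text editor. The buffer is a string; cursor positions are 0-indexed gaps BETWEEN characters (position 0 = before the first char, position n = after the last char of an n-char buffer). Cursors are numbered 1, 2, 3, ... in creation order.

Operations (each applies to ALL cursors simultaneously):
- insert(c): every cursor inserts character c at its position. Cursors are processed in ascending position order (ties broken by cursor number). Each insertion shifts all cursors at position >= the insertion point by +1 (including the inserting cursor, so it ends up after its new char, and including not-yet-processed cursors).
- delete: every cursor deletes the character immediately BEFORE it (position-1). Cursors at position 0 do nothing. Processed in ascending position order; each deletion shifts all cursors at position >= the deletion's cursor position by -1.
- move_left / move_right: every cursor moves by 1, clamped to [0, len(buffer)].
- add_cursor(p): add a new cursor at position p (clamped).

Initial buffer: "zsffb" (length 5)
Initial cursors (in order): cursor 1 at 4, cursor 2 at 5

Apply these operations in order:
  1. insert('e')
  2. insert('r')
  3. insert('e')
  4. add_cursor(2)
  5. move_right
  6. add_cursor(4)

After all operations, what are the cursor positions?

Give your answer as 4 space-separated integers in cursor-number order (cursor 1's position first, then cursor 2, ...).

After op 1 (insert('e')): buffer="zsffebe" (len 7), cursors c1@5 c2@7, authorship ....1.2
After op 2 (insert('r')): buffer="zsfferber" (len 9), cursors c1@6 c2@9, authorship ....11.22
After op 3 (insert('e')): buffer="zsfferebere" (len 11), cursors c1@7 c2@11, authorship ....111.222
After op 4 (add_cursor(2)): buffer="zsfferebere" (len 11), cursors c3@2 c1@7 c2@11, authorship ....111.222
After op 5 (move_right): buffer="zsfferebere" (len 11), cursors c3@3 c1@8 c2@11, authorship ....111.222
After op 6 (add_cursor(4)): buffer="zsfferebere" (len 11), cursors c3@3 c4@4 c1@8 c2@11, authorship ....111.222

Answer: 8 11 3 4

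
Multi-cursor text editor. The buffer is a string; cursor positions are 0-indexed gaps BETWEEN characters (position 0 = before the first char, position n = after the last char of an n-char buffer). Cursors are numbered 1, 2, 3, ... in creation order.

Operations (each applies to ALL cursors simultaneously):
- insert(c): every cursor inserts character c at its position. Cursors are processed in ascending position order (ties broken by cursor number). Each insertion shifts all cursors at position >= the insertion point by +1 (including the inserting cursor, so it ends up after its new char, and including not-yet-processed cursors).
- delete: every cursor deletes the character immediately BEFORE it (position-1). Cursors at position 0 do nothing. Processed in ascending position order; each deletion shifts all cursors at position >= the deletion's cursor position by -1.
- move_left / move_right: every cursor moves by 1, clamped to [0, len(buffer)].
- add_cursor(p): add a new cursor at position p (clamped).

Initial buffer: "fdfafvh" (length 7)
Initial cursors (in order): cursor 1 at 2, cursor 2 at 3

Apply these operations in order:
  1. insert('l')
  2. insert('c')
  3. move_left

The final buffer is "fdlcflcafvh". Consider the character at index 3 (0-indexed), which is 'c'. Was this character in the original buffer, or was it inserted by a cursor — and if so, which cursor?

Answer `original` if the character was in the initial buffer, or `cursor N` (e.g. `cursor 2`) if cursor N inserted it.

Answer: cursor 1

Derivation:
After op 1 (insert('l')): buffer="fdlflafvh" (len 9), cursors c1@3 c2@5, authorship ..1.2....
After op 2 (insert('c')): buffer="fdlcflcafvh" (len 11), cursors c1@4 c2@7, authorship ..11.22....
After op 3 (move_left): buffer="fdlcflcafvh" (len 11), cursors c1@3 c2@6, authorship ..11.22....
Authorship (.=original, N=cursor N): . . 1 1 . 2 2 . . . .
Index 3: author = 1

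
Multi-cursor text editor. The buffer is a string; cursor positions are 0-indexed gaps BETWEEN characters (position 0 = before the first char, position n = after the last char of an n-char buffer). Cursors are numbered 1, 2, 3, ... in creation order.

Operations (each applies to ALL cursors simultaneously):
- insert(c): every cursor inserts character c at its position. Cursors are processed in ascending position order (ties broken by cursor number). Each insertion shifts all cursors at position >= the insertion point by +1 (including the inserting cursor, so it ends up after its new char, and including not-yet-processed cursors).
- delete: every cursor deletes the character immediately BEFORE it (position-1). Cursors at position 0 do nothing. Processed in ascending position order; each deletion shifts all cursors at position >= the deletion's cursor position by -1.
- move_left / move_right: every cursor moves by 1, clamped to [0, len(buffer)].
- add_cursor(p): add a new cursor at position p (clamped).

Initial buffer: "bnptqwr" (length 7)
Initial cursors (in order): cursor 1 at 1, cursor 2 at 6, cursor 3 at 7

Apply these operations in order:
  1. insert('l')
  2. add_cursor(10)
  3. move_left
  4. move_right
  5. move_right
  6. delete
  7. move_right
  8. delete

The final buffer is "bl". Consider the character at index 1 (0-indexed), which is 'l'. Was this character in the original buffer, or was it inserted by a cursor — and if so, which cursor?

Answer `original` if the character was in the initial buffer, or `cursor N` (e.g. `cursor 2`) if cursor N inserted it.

After op 1 (insert('l')): buffer="blnptqwlrl" (len 10), cursors c1@2 c2@8 c3@10, authorship .1.....2.3
After op 2 (add_cursor(10)): buffer="blnptqwlrl" (len 10), cursors c1@2 c2@8 c3@10 c4@10, authorship .1.....2.3
After op 3 (move_left): buffer="blnptqwlrl" (len 10), cursors c1@1 c2@7 c3@9 c4@9, authorship .1.....2.3
After op 4 (move_right): buffer="blnptqwlrl" (len 10), cursors c1@2 c2@8 c3@10 c4@10, authorship .1.....2.3
After op 5 (move_right): buffer="blnptqwlrl" (len 10), cursors c1@3 c2@9 c3@10 c4@10, authorship .1.....2.3
After op 6 (delete): buffer="blptqw" (len 6), cursors c1@2 c2@6 c3@6 c4@6, authorship .1....
After op 7 (move_right): buffer="blptqw" (len 6), cursors c1@3 c2@6 c3@6 c4@6, authorship .1....
After op 8 (delete): buffer="bl" (len 2), cursors c1@2 c2@2 c3@2 c4@2, authorship .1
Authorship (.=original, N=cursor N): . 1
Index 1: author = 1

Answer: cursor 1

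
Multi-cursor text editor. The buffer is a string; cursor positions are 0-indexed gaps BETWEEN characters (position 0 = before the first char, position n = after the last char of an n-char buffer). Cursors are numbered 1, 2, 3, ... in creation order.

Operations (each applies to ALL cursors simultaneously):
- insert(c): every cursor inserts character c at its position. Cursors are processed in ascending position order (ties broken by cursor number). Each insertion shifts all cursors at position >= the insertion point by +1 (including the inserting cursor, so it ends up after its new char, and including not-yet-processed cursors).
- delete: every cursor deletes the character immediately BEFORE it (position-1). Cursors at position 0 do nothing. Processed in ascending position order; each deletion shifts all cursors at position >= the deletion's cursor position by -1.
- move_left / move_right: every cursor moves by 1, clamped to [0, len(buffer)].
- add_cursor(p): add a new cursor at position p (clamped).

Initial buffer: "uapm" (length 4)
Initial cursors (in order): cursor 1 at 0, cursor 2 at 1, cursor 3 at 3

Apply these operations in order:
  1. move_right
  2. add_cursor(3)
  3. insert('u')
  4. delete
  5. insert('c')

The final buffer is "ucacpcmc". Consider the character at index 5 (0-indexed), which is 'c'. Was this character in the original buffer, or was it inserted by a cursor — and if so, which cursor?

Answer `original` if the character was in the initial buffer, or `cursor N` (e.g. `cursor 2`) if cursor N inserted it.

After op 1 (move_right): buffer="uapm" (len 4), cursors c1@1 c2@2 c3@4, authorship ....
After op 2 (add_cursor(3)): buffer="uapm" (len 4), cursors c1@1 c2@2 c4@3 c3@4, authorship ....
After op 3 (insert('u')): buffer="uuaupumu" (len 8), cursors c1@2 c2@4 c4@6 c3@8, authorship .1.2.4.3
After op 4 (delete): buffer="uapm" (len 4), cursors c1@1 c2@2 c4@3 c3@4, authorship ....
After op 5 (insert('c')): buffer="ucacpcmc" (len 8), cursors c1@2 c2@4 c4@6 c3@8, authorship .1.2.4.3
Authorship (.=original, N=cursor N): . 1 . 2 . 4 . 3
Index 5: author = 4

Answer: cursor 4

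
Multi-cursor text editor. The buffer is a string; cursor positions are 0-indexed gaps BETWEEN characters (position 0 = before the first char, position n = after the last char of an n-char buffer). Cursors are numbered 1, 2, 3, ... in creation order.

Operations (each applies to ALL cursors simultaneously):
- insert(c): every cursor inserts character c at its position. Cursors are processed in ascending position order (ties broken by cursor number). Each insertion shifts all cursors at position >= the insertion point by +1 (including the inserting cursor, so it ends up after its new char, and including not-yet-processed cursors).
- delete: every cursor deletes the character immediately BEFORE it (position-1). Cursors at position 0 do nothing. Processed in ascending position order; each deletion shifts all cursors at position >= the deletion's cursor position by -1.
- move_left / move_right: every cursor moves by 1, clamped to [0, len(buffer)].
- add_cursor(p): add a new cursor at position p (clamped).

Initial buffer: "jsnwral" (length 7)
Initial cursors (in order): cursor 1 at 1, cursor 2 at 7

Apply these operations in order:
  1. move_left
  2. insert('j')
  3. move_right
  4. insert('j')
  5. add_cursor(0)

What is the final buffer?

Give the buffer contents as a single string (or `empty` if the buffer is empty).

Answer: jjjsnwrajlj

Derivation:
After op 1 (move_left): buffer="jsnwral" (len 7), cursors c1@0 c2@6, authorship .......
After op 2 (insert('j')): buffer="jjsnwrajl" (len 9), cursors c1@1 c2@8, authorship 1......2.
After op 3 (move_right): buffer="jjsnwrajl" (len 9), cursors c1@2 c2@9, authorship 1......2.
After op 4 (insert('j')): buffer="jjjsnwrajlj" (len 11), cursors c1@3 c2@11, authorship 1.1.....2.2
After op 5 (add_cursor(0)): buffer="jjjsnwrajlj" (len 11), cursors c3@0 c1@3 c2@11, authorship 1.1.....2.2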